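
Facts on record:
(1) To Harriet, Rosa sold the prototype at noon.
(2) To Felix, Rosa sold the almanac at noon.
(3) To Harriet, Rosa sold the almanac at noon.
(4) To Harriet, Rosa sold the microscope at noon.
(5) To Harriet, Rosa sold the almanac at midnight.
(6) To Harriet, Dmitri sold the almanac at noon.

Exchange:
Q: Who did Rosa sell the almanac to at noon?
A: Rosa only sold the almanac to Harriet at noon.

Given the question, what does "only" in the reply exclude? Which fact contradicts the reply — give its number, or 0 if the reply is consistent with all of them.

2

Answering "Who did ... to ...?" puts focus on the recipient — here, "Harriet".
"Only" then excludes alternative recipients while the background — same agent, thing, setting (Rosa / the almanac / at noon) — is held fixed.
Fact (2) shares the background with a different recipient (Felix) — counterexample.
(Fact (1) would refute a reading with focus on the thing — but that is not what the question asks.)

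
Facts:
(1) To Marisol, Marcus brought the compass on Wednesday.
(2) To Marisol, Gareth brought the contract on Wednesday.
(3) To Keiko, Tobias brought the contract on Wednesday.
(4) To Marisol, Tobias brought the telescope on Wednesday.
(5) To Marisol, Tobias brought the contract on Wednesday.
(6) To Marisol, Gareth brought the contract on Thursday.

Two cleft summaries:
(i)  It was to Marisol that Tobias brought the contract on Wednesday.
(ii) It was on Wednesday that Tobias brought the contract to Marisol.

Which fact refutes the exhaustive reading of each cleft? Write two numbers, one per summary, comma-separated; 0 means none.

Summary (i) focuses "Marisol" (the recipient); background agent = Tobias, thing = the contract, setting = on Wednesday. Fact (3) matches that background with recipient = Keiko — refutes (i).
Summary (ii) focuses "on Wednesday" (the setting); background agent = Tobias, thing = the contract, recipient = Marisol. No fact matches that background with a different setting, so 0.

3, 0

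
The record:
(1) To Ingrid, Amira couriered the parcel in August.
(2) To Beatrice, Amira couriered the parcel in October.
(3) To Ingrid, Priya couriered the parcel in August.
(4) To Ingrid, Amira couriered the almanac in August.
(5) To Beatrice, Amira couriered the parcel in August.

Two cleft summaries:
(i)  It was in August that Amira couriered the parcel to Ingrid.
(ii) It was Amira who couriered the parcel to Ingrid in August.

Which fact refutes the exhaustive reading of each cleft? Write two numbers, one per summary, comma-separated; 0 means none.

(i): focus "in August". No fact shares same agent, thing, recipient (Amira / the parcel / Ingrid) with a different setting. 0.
(ii): focus "Amira". Looking for same thing, recipient, setting (the parcel / Ingrid / in August) with some other agent — fact (3) has Priya there. Refuted.

0, 3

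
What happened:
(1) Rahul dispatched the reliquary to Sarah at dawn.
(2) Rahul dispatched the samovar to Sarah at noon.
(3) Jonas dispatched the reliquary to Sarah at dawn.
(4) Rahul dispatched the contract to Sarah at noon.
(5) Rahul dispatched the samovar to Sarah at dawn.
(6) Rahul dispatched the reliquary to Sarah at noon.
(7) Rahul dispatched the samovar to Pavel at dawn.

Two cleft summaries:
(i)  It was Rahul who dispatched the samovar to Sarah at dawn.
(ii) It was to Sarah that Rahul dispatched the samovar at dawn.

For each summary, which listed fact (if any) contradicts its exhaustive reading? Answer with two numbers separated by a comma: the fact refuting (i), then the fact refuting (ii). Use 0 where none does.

Summary (i) focuses "Rahul" (the agent); background same thing, recipient, setting (the samovar / Sarah / at dawn). No fact matches that background with a different agent, so 0.
Summary (ii) focuses "Sarah" (the recipient); background same agent, thing, setting (Rahul / the samovar / at dawn). Fact (7) matches that background with recipient = Pavel — refutes (ii).

0, 7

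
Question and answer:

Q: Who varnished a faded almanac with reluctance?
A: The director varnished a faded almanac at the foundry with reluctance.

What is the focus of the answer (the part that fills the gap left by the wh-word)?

The wh-word "who" asks about the subject (agent).
In the answer, "a faded almanac" and "with reluctance" are given — repeated from the question.
"at the foundry" is also new, but it specifies the location, which is not what the question asks about — so it is not the focus.
The constituent filling the subject (agent) gap is "the director"; that is the focus.

the director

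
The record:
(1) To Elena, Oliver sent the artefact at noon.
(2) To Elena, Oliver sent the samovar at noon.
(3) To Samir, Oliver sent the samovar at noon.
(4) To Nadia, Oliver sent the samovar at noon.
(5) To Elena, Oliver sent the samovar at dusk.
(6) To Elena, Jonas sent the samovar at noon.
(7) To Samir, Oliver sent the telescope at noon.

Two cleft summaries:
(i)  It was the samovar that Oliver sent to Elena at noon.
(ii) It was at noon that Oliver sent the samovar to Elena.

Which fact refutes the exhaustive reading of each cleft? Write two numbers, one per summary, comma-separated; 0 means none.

Summary (i) focuses "the samovar" (the thing); background agent = Oliver, recipient = Elena, setting = at noon. Fact (1) matches that background with thing = the artefact — refutes (i).
Summary (ii) focuses "at noon" (the setting); background agent = Oliver, thing = the samovar, recipient = Elena. Fact (5) matches that background with setting = at dusk — refutes (ii).

1, 5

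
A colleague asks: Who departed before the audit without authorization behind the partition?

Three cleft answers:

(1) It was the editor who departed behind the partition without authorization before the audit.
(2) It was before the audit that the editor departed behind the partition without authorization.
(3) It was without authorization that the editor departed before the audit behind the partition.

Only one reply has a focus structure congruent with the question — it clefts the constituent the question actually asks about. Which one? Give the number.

The question word "who" targets the subject (agent).
Option (1) clefts "the editor" — that matches what the question asks about.
Option (2) clefts "before the audit" — the time, not what was asked.
Option (3) clefts "without authorization" — the manner, not what was asked.
So the congruent reply is (1).

1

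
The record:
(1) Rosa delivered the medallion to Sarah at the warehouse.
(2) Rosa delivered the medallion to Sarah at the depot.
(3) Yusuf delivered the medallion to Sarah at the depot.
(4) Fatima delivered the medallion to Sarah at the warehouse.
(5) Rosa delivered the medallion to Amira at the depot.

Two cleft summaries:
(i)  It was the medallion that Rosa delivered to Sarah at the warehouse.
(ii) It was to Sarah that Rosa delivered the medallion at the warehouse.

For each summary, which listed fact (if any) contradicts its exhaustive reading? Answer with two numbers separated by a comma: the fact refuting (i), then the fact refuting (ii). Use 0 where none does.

Summary (i) focuses "the medallion" (the thing); background Rosa as agent and Sarah as recipient and at the warehouse as setting. No fact matches that background with a different thing, so 0.
Summary (ii) focuses "Sarah" (the recipient); background Rosa as agent and the medallion as thing and at the warehouse as setting. No fact matches that background with a different recipient, so 0.

0, 0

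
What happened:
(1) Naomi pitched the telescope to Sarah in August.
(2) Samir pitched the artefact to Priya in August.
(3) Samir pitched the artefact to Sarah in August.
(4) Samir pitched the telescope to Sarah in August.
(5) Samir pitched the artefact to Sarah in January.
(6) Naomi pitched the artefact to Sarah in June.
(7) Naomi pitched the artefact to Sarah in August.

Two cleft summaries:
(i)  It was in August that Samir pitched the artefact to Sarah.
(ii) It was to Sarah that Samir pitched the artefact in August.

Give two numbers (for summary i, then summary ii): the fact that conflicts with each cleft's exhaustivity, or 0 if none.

5, 2

(i): focus "in August". Looking for Samir as agent and the artefact as thing and Sarah as recipient with some other setting — fact (5) has in January there. Refuted.
(ii): focus "Sarah". Looking for Samir as agent and the artefact as thing and in August as setting with some other recipient — fact (2) has Priya there. Refuted.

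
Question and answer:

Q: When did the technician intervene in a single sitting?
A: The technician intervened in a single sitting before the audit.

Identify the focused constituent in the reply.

before the audit

The wh-word "when" asks about the time.
In the answer, "the technician" and "in a single sitting" are given — repeated from the question.
The constituent filling the time gap is "before the audit"; that is the focus and would carry nuclear stress.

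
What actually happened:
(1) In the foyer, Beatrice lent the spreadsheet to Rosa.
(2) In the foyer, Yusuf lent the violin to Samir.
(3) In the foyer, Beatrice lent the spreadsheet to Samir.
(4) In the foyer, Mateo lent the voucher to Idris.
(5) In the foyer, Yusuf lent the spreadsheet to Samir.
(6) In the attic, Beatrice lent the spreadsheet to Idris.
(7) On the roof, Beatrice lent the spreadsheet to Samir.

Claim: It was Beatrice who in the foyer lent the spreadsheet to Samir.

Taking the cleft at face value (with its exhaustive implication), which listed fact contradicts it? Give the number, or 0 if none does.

The cleft puts "Beatrice" in focus and presupposes the open proposition with thing = the spreadsheet, recipient = Samir, setting = in the foyer.
Exhaustivity: Beatrice is the only agent satisfying that background.
Fact (5) shares the background but with agent = Yusuf; exhaustivity is violated.

5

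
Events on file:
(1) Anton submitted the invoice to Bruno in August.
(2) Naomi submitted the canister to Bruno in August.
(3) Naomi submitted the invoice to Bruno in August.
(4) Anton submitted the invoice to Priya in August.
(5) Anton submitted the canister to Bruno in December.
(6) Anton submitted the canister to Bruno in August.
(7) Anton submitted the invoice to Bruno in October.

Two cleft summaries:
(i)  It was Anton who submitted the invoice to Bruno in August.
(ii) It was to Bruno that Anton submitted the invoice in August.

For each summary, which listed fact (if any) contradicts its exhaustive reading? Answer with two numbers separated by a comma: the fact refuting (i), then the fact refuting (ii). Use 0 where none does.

3, 4

(i): focus "Anton". Looking for thing = the invoice, recipient = Bruno, setting = in August with some other agent — fact (3) has Naomi there. Refuted.
(ii): focus "Bruno". Looking for agent = Anton, thing = the invoice, setting = in August with some other recipient — fact (4) has Priya there. Refuted.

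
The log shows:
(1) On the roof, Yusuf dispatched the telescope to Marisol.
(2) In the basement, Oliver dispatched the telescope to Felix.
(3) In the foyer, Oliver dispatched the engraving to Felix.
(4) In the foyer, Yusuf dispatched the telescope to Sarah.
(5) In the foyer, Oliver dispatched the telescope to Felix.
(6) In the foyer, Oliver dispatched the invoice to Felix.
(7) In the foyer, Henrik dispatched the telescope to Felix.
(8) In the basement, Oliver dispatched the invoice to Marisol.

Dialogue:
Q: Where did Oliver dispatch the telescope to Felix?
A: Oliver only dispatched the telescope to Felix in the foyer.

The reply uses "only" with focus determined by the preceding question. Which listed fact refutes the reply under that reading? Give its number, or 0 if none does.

The question "Where did ...?" targets the setting, so in the reply the focus falls on "in the foyer".
"Only" then excludes alternative settings while the background — same agent, thing, recipient (Oliver / the telescope / Felix) — is held fixed.
Fact (2) shares the background with a different setting (in the basement) — counterexample.
(Fact (3) would refute a reading with focus on the thing — but that is not what the question asks.)

2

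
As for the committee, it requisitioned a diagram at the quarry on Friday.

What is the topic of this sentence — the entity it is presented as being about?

The construction explicitly marks "the committee" as what the sentence is about — the topic.
The remainder of the clause is the comment (what is said about the topic).

the committee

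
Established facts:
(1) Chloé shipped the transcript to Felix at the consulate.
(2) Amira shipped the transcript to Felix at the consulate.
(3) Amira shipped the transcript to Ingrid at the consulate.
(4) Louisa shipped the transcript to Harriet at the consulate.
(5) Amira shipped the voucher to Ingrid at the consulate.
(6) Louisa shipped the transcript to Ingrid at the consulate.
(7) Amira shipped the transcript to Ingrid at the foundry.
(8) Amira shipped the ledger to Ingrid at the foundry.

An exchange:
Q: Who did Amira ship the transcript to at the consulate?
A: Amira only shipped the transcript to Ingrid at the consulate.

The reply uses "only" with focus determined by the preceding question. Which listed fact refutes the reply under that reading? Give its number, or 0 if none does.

The question "Who did ... to ...?" targets the recipient, so in the reply the focus falls on "Ingrid".
So "only" ranges over recipients; the rest (Amira as agent and the transcript as thing and at the consulate as setting) is presupposed.
Fact (2) shares the background with a different recipient (Felix) — counterexample.
(Fact (7) would refute a reading with focus on the setting — but that is not what the question asks.)

2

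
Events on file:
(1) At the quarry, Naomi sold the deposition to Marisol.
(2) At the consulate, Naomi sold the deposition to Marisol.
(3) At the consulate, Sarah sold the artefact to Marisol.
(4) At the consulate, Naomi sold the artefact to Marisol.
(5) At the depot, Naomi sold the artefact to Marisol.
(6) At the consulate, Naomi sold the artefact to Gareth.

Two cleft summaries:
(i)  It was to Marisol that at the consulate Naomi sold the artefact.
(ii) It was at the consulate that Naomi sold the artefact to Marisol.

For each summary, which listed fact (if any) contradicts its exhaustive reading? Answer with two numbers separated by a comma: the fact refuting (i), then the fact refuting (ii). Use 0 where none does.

(i): focus "Marisol". Looking for agent = Naomi, thing = the artefact, setting = at the consulate with some other recipient — fact (6) has Gareth there. Refuted.
(ii): focus "at the consulate". Looking for agent = Naomi, thing = the artefact, recipient = Marisol with some other setting — fact (5) has at the depot there. Refuted.

6, 5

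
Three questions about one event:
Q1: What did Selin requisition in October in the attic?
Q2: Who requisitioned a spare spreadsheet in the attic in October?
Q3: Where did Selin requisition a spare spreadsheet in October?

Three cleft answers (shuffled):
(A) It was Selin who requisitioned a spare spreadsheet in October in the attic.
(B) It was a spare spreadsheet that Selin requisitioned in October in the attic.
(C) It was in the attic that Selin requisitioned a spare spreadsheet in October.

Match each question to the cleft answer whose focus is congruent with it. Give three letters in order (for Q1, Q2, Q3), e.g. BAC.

Q1 asks about the direct object; cleft (B) focuses "a spare spreadsheet", which is the direct object — so Q1 → B.
Q2 asks about the subject (agent); cleft (A) focuses "Selin", which is the subject (agent) — so Q2 → A.
Q3 asks about the location; cleft (C) focuses "in the attic", which is the location — so Q3 → C.
Mapping: Q1→B, Q2→A, Q3→C.

BAC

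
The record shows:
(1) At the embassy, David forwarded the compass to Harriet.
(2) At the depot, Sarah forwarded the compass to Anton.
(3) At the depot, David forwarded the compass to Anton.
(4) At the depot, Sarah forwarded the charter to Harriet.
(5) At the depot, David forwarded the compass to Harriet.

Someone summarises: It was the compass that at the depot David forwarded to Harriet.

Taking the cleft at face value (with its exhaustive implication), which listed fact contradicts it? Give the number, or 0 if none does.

0

The cleft puts "the compass" in focus and presupposes the open proposition with David as agent and Harriet as recipient and at the depot as setting.
Exhaustivity: the compass is the only thing satisfying that background.
No listed fact matches the background with a different thing. Exhaustivity holds.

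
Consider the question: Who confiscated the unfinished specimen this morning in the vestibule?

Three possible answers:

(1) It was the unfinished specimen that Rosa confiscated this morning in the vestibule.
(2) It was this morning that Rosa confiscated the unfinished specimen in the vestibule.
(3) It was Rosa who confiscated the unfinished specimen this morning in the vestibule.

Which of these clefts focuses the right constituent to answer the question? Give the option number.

3

The question word "who" targets the subject (agent).
Option (1) clefts "the unfinished specimen" — the direct object, not what was asked.
Option (2) clefts "this morning" — the time, not what was asked.
Option (3) clefts "Rosa" — that matches what the question asks about.
So the congruent reply is (3).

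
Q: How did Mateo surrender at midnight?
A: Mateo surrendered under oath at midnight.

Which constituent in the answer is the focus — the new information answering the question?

under oath

The wh-word "how" asks about the manner.
In the answer, "Mateo" and "at midnight" are given — repeated from the question.
The constituent filling the manner gap is "under oath"; that is the focus and would carry nuclear stress.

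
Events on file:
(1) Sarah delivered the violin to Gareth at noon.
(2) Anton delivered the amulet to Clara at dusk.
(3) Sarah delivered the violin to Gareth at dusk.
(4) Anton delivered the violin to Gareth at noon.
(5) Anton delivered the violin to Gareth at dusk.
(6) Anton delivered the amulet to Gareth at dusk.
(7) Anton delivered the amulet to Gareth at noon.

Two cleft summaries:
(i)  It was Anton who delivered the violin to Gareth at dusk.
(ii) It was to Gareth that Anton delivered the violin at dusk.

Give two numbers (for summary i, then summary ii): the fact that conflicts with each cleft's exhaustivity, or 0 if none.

Summary (i) focuses "Anton" (the agent); background the violin as thing and Gareth as recipient and at dusk as setting. Fact (3) matches that background with agent = Sarah — refutes (i).
Summary (ii) focuses "Gareth" (the recipient); background Anton as agent and the violin as thing and at dusk as setting. No fact matches that background with a different recipient, so 0.

3, 0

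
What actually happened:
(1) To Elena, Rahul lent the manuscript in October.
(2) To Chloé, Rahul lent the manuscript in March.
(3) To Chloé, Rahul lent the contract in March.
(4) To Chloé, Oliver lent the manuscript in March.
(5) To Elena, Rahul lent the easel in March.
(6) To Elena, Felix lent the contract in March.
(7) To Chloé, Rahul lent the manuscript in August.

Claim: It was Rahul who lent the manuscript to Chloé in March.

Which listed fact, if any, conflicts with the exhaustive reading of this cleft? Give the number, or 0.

4

The cleft puts "Rahul" in focus and presupposes the open proposition with the manuscript as thing and Chloé as recipient and in March as setting.
The exhaustive reading says no other agent fits that background.
Fact (4) shares the background but with agent = Oliver; exhaustivity is violated.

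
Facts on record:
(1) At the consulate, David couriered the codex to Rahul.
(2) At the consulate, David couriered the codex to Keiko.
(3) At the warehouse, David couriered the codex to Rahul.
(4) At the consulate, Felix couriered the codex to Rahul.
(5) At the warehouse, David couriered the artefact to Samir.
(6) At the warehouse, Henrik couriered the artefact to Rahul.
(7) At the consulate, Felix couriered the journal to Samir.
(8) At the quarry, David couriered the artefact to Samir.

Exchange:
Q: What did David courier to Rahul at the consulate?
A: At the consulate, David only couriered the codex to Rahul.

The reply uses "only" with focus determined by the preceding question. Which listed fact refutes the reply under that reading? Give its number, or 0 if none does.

0

Answering "What did ...?" puts focus on the thing — here, "the codex".
So "only" ranges over things; the rest (agent = David, recipient = Rahul, setting = at the consulate) is presupposed.
No fact keeps agent = David, recipient = Rahul, setting = at the consulate while changing the thing; every other fact differs on something backgrounded. The reply stands.
(Fact (3) would refute a reading with focus on the setting — but that is not what the question asks.)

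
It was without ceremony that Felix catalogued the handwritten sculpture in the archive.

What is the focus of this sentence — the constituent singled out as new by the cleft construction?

In an it-cleft "It was X that/who ...", the clefted constituent X is the focus; the that/who-clause expresses the presupposed open proposition.
Here the focus is "without ceremony". The backgrounded (presupposed) material includes "Felix", "the handwritten sculpture" and "in the archive".

without ceremony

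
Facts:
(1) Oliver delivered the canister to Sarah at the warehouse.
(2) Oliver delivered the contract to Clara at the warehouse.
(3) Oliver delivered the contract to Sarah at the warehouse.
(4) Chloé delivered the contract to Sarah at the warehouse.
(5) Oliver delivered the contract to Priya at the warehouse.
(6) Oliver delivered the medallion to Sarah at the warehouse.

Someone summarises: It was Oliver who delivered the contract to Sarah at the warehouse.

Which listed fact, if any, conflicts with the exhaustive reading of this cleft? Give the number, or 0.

4

The cleft puts "Oliver" in focus and presupposes the open proposition with the contract as thing and Sarah as recipient and at the warehouse as setting.
The exhaustive reading says no other agent fits that background.
Fact (4) shares the background but with agent = Chloé; exhaustivity is violated.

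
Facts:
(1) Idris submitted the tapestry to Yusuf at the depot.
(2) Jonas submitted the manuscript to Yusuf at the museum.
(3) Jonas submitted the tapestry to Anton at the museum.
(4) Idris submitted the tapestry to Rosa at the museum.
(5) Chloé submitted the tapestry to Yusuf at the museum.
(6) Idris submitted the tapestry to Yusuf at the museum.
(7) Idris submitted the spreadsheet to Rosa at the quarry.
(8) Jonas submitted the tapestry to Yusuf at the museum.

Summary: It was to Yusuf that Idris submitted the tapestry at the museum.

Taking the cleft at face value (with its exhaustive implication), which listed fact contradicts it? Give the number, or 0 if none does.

The cleft puts "Yusuf" in focus and presupposes the open proposition with agent = Idris, thing = the tapestry, setting = at the museum.
The exhaustive reading says no other recipient fits that background.
But fact (4) also has agent = Idris, thing = the tapestry, setting = at the museum, with recipient = Rosa — so the exhaustive reading fails.

4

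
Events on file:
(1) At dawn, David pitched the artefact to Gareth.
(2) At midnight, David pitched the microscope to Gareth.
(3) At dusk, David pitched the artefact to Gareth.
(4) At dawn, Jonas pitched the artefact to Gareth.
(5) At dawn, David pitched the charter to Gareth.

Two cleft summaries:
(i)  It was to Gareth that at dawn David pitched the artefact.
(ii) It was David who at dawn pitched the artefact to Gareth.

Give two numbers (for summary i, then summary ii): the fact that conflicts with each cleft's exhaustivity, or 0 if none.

(i): focus "Gareth". No fact shares David as agent and the artefact as thing and at dawn as setting with a different recipient. 0.
(ii): focus "David". Looking for the artefact as thing and Gareth as recipient and at dawn as setting with some other agent — fact (4) has Jonas there. Refuted.

0, 4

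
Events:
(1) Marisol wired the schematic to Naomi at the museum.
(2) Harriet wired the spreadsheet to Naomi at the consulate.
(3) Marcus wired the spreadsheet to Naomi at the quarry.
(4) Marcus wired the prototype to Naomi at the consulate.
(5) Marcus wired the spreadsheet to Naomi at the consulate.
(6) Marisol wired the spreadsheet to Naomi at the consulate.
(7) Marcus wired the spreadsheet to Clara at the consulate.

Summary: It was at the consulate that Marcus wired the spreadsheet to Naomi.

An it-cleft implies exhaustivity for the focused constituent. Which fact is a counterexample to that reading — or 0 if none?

3

Focus of the cleft: "at the consulate" (the setting). Presupposed background: same agent, thing, recipient (Marcus / the spreadsheet / Naomi).
Exhaustivity: at the consulate is the only setting satisfying that background.
Fact (3) shares the background but with setting = at the quarry; exhaustivity is violated.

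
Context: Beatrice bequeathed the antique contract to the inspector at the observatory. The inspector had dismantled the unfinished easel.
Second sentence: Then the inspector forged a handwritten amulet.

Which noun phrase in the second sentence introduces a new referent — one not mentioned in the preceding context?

a handwritten amulet

"the inspector" in the second sentence is given — already mentioned in the context.
"a handwritten amulet" has no antecedent in the context; it is discourse-new (the indefinite article also signals a new referent).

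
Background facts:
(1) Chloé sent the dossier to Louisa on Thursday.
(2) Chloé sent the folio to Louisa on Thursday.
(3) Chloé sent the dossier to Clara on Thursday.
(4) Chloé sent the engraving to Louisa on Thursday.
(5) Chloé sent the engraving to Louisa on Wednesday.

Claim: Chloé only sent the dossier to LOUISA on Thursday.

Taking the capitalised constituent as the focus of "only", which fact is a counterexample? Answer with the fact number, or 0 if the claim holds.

Focus (in capitals) is "Louisa" — the recipient. "Only" excludes alternative recipients while holding fixed Chloé as agent and the dossier as thing and on Thursday as setting.
Fact (3) matches on Chloé as agent and the dossier as thing and on Thursday as setting, but has recipient = Clara instead. That refutes the claim.

3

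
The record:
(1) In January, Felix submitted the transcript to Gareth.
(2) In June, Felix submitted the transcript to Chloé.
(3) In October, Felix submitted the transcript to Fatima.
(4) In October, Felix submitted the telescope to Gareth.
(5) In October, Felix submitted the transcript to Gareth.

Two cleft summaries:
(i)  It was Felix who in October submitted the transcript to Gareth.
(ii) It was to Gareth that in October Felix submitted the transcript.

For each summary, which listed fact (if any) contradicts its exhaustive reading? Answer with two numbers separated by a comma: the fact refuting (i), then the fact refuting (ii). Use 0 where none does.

0, 3

Summary (i) focuses "Felix" (the agent); background thing = the transcript, recipient = Gareth, setting = in October. No fact matches that background with a different agent, so 0.
Summary (ii) focuses "Gareth" (the recipient); background agent = Felix, thing = the transcript, setting = in October. Fact (3) matches that background with recipient = Fatima — refutes (ii).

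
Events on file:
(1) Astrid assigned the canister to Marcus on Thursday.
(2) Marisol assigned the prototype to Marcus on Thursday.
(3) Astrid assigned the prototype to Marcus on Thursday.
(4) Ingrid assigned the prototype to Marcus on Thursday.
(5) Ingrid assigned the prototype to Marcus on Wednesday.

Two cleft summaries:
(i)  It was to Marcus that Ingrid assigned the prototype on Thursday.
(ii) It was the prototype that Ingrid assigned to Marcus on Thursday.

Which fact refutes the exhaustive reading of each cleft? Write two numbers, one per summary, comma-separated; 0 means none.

Summary (i) focuses "Marcus" (the recipient); background Ingrid as agent and the prototype as thing and on Thursday as setting. No fact matches that background with a different recipient, so 0.
Summary (ii) focuses "the prototype" (the thing); background Ingrid as agent and Marcus as recipient and on Thursday as setting. No fact matches that background with a different thing, so 0.

0, 0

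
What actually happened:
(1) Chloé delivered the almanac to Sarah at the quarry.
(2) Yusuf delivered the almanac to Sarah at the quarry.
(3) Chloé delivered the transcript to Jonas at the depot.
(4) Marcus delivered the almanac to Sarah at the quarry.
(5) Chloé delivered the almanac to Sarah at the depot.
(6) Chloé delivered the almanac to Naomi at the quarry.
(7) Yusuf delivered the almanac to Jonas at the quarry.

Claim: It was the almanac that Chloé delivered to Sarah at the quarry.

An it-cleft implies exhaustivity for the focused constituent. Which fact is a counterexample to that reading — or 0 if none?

0

The cleft puts "the almanac" in focus and presupposes the open proposition with agent = Chloé, recipient = Sarah, setting = at the quarry.
Exhaustivity: the almanac is the only thing satisfying that background.
No listed fact matches the background with a different thing. Exhaustivity holds.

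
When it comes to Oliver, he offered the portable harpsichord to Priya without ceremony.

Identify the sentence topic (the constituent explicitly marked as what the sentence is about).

Oliver

The construction explicitly marks "Oliver" as what the sentence is about — the topic.
The remainder of the clause is the comment (what is said about the topic).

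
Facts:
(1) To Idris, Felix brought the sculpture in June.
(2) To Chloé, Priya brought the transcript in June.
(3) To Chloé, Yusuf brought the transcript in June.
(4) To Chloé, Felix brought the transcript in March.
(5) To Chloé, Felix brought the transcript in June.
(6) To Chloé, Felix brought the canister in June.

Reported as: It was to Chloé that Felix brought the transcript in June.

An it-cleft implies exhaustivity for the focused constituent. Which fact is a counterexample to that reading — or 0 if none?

0

The cleft puts "Chloé" in focus and presupposes the open proposition with same agent, thing, setting (Felix / the transcript / in June).
Exhaustivity: Chloé is the only recipient satisfying that background.
No listed fact matches the background with a different recipient. Exhaustivity holds.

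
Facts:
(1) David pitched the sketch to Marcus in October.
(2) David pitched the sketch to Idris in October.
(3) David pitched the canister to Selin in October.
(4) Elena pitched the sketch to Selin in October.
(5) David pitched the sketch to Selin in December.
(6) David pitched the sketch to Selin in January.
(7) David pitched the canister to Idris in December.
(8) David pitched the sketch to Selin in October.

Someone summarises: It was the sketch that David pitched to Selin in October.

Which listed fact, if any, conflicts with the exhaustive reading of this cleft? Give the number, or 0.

3

The cleft puts "the sketch" in focus and presupposes the open proposition with David as agent and Selin as recipient and in October as setting.
Exhaustivity: the sketch is the only thing satisfying that background.
But fact (3) also has David as agent and Selin as recipient and in October as setting, with thing = the canister — so the exhaustive reading fails.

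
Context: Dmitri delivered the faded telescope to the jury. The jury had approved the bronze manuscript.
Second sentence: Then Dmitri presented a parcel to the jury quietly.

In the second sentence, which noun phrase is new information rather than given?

"Dmitri" and "the jury" in the second sentence are given — already mentioned in the context.
"a parcel" has no antecedent in the context; it is discourse-new (the indefinite article also signals a new referent).

a parcel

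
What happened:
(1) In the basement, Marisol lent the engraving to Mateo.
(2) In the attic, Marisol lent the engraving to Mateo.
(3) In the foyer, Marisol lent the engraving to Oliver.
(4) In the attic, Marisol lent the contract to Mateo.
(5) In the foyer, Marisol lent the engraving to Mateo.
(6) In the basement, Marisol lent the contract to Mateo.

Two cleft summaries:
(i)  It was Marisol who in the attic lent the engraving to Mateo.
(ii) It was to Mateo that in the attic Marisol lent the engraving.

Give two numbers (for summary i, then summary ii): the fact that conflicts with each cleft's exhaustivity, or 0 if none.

Summary (i) focuses "Marisol" (the agent); background same thing, recipient, setting (the engraving / Mateo / in the attic). No fact matches that background with a different agent, so 0.
Summary (ii) focuses "Mateo" (the recipient); background same agent, thing, setting (Marisol / the engraving / in the attic). No fact matches that background with a different recipient, so 0.

0, 0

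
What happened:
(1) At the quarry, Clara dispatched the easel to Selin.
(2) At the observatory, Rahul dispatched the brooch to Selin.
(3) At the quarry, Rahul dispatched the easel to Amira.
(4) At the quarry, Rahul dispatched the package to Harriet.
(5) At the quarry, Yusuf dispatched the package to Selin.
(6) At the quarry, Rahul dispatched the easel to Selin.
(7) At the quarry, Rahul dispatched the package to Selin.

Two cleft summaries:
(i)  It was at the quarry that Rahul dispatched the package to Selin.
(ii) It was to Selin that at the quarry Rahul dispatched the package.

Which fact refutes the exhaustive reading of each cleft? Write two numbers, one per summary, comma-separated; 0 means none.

0, 4

Summary (i) focuses "at the quarry" (the setting); background same agent, thing, recipient (Rahul / the package / Selin). No fact matches that background with a different setting, so 0.
Summary (ii) focuses "Selin" (the recipient); background same agent, thing, setting (Rahul / the package / at the quarry). Fact (4) matches that background with recipient = Harriet — refutes (ii).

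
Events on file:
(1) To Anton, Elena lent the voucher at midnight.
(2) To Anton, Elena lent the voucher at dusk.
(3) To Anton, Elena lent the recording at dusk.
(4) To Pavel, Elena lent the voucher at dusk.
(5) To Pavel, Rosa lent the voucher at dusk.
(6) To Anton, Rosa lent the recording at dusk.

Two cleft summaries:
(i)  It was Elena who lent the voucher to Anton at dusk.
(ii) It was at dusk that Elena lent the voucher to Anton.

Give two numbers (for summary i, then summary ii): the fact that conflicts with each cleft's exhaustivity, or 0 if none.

Summary (i) focuses "Elena" (the agent); background same thing, recipient, setting (the voucher / Anton / at dusk). No fact matches that background with a different agent, so 0.
Summary (ii) focuses "at dusk" (the setting); background same agent, thing, recipient (Elena / the voucher / Anton). Fact (1) matches that background with setting = at midnight — refutes (ii).

0, 1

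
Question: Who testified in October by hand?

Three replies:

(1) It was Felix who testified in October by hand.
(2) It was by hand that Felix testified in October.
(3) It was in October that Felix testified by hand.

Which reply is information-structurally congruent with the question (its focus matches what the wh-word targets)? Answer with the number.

The question word "who" targets the subject (agent).
Option (1) clefts "Felix" — that matches what the question asks about.
Option (2) clefts "by hand" — the manner, not what was asked.
Option (3) clefts "in October" — the time, not what was asked.
So the congruent reply is (1).

1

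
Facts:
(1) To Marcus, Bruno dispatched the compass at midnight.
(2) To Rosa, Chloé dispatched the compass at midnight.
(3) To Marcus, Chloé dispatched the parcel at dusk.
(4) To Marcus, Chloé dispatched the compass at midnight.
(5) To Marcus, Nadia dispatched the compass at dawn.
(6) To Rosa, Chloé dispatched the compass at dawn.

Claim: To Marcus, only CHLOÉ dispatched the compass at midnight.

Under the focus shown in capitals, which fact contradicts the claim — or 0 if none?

1

The capitals mark "Chloé" as focus. So "only" rules out other agents, with the rest (the compass as thing and Marcus as recipient and at midnight as setting) as background.
Fact (1) shares the background but differs in agent (Bruno) — a counterexample.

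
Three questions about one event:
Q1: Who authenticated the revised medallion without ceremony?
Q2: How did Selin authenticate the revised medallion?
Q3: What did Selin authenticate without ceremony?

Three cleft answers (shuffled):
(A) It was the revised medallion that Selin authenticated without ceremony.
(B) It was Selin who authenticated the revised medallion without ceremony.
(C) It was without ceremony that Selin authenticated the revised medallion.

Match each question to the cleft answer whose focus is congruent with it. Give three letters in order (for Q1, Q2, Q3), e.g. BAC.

Q1 asks about the subject (agent); cleft (B) focuses "Selin", which is the subject (agent) — so Q1 → B.
Q2 asks about the manner; cleft (C) focuses "without ceremony", which is the manner — so Q2 → C.
Q3 asks about the direct object; cleft (A) focuses "the revised medallion", which is the direct object — so Q3 → A.
Mapping: Q1→B, Q2→C, Q3→A.

BCA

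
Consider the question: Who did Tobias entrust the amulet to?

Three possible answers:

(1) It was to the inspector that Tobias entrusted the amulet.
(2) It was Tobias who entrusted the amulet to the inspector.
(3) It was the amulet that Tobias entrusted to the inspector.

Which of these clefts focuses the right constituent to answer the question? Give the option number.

The question word "who" targets the recipient.
Option (1) clefts "to the inspector" — that matches what the question asks about.
Option (2) clefts "Tobias" — the subject (agent), not what was asked.
Option (3) clefts "the amulet" — the direct object, not what was asked.
So the congruent reply is (1).

1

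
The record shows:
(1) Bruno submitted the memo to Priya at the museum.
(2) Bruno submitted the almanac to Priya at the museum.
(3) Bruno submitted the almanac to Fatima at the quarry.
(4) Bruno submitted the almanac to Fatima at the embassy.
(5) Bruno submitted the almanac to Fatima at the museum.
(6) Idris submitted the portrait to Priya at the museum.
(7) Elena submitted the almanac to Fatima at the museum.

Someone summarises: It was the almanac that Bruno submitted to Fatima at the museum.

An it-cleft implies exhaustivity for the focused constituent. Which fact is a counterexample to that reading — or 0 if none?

0

The cleft puts "the almanac" in focus and presupposes the open proposition with Bruno as agent and Fatima as recipient and at the museum as setting.
The exhaustive reading says no other thing fits that background.
Every other fact differs from the presupposition on some backgrounded slot, so none challenges the exhaustivity.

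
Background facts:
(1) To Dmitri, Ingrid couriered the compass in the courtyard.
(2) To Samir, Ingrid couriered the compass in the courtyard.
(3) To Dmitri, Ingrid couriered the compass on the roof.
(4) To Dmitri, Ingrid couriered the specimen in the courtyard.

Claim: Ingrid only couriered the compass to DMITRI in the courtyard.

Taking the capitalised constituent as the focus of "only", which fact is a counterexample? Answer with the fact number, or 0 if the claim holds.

The capitals mark "Dmitri" as focus. So "only" rules out other recipients, with the rest (same agent, thing, setting (Ingrid / the compass / in the courtyard)) as background.
Fact (2) matches on same agent, thing, setting (Ingrid / the compass / in the courtyard), but has recipient = Samir instead. That refutes the claim.

2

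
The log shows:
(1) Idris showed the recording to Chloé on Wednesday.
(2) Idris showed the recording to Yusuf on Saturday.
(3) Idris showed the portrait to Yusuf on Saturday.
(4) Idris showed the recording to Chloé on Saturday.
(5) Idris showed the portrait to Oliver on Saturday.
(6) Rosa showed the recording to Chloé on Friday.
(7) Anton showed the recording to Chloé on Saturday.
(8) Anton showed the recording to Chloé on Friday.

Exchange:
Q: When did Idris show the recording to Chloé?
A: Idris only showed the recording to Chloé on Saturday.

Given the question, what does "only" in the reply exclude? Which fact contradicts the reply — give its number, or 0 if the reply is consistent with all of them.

1

The question "When did ...?" targets the setting, so in the reply the focus falls on "on Saturday".
So "only" ranges over settings; the rest (agent = Idris, thing = the recording, recipient = Chloé) is presupposed.
Fact (1) keeps agent = Idris, thing = the recording, recipient = Chloé but has setting = on Wednesday; that refutes the reply.
(Fact (2) would refute a reading with focus on the recipient — but that is not what the question asks.)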